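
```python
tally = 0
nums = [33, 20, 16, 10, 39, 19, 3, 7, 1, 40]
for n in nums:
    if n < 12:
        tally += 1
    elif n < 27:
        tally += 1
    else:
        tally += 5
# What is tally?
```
Trace:
  tally=0
  tally=5, n=33
  tally=6, n=20
  tally=7, n=16
  tally=8, n=10
  tally=13, n=39
  tally=14, n=19
  tally=15, n=3
  tally=16, n=7
  tally=17, n=1
  tally=22, n=40

Final answer: 22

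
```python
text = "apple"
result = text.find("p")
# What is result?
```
Trace:
  text='apple'
  text='apple', result=1

Final answer: 1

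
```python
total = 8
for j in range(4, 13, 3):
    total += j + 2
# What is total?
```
Trace:
  total=8
  total=14, j=4
  total=23, j=7
  total=35, j=10

Final answer: 35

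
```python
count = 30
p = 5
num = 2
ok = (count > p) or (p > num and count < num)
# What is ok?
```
Trace:
  count=30
  count=30, p=5
  count=30, p=5, num=2
  count=30, p=5, num=2, ok=True

Final answer: True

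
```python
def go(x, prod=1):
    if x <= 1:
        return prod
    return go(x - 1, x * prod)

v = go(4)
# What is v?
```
Call trace:
go(x=4, prod=1)
  go(x=3, prod=4)
    go(x=2, prod=12)
      go(x=1, prod=24)
      -> return 24
    -> return 24
  -> return 24
-> return 24

Final answer: 24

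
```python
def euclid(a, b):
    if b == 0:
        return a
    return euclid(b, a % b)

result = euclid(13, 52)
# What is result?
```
Call trace:
euclid(a=13, b=52)
  euclid(a=52, b=13)
    euclid(a=13, b=0)
    -> return 13
  -> return 13
-> return 13

Final answer: 13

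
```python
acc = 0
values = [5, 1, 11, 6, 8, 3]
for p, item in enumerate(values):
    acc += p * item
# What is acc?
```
Trace:
  acc=0
  acc=0, p=0, item=5
  acc=1, p=1, item=1
  acc=23, p=2, item=11
  acc=41, p=3, item=6
  acc=73, p=4, item=8
  acc=88, p=5, item=3

Final answer: 88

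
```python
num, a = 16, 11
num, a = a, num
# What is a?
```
Trace:
  num=16, a=11
  num=11, a=16

Final answer: 16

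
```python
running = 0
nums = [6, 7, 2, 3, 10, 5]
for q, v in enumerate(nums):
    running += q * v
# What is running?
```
Trace:
  running=0
  running=0, q=0, v=6
  running=7, q=1, v=7
  running=11, q=2, v=2
  running=20, q=3, v=3
  running=60, q=4, v=10
  running=85, q=5, v=5

Final answer: 85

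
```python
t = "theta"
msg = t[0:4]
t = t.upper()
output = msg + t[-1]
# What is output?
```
Trace:
  t='theta'
  t='theta', msg='thet'
  t='THETA', msg='thet'
  t='THETA', msg='thet', output='thetA'

Final answer: 'thetA'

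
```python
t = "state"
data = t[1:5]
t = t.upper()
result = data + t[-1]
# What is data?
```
Trace:
  t='state'
  t='state', data='tate'
  t='STATE', data='tate'
  t='STATE', data='tate', result='tateE'

Final answer: 'tate'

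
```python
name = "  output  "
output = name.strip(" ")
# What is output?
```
Trace:
  name='  output  '
  name='  output  ', output='output'

Final answer: 'output'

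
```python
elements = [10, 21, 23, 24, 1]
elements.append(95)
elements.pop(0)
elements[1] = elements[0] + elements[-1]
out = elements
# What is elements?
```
Trace:
  elements=[10, 21, 23, 24, 1]
  elements=[10, 21, 23, 24, 1, 95]
  elements=[21, 23, 24, 1, 95]
  elements=[21, 116, 24, 1, 95]
  elements=[21, 116, 24, 1, 95], out=[21, 116, 24, 1, 95]

Final answer: [21, 116, 24, 1, 95]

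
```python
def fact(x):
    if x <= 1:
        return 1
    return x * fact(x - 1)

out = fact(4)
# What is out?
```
Call trace:
fact(x=4)
  fact(x=3)
    fact(x=2)
      fact(x=1)
      -> return 1
    -> return 2
  -> return 6
-> return 24

Final answer: 24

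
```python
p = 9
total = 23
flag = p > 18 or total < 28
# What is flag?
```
Trace:
  p=9
  p=9, total=23
  p=9, total=23, flag=True

Final answer: True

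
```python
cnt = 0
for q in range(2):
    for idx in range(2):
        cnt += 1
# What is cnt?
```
Trace:
  cnt=0
  cnt=1, q=0, idx=0
  cnt=2, q=0, idx=1
  cnt=3, q=1, idx=0
  cnt=4, q=1, idx=1

Final answer: 4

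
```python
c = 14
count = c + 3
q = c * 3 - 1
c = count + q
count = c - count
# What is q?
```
Trace:
  c=14
  c=14, count=17
  c=14, count=17, q=41
  c=58, count=17, q=41
  c=58, count=41, q=41

Final answer: 41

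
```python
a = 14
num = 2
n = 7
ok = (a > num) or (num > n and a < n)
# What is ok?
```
Trace:
  a=14
  a=14, num=2
  a=14, num=2, n=7
  a=14, num=2, n=7, ok=True

Final answer: True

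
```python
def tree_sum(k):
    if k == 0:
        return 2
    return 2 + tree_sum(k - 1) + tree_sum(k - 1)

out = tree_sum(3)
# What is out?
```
Call trace (a repeated sub-call is expanded the first time; later identical calls just restate its return value):
tree_sum(k=3)
  tree_sum(k=2)
    tree_sum(k=1)
      tree_sum(k=0)
      -> return 2
      tree_sum(k=0)
      -> return 2
    -> return 6
    tree_sum(k=1) -> return 6  (same call as traced above)
  -> return 14
  tree_sum(k=2) -> return 14  (same call as traced above)
-> return 30

Final answer: 30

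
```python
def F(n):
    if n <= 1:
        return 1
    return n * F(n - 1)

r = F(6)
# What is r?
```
Call trace:
F(n=6)
  F(n=5)
    F(n=4)
      F(n=3)
        F(n=2)
          F(n=1)
          -> return 1
        -> return 2
      -> return 6
    -> return 24
  -> return 120
-> return 720

Final answer: 720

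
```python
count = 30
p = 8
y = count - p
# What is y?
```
Trace:
  count=30
  count=30, p=8
  count=30, p=8, y=22

Final answer: 22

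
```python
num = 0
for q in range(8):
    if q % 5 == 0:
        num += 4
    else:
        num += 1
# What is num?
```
Trace:
  num=0
  num=4, q=0
  num=5, q=1
  num=6, q=2
  num=7, q=3
  num=8, q=4
  num=12, q=5
  num=13, q=6
  num=14, q=7

Final answer: 14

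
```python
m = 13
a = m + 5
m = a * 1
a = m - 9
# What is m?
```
Trace:
  m=13
  m=13, a=18
  m=18, a=18
  m=18, a=9

Final answer: 18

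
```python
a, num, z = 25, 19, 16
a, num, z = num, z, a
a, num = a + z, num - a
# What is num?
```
Trace:
  a=25, num=19, z=16
  a=19, num=16, z=25
  a=44, num=-3, z=25

Final answer: -3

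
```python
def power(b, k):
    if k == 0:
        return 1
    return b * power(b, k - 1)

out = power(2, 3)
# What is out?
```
Call trace:
power(b=2, k=3)
  power(b=2, k=2)
    power(b=2, k=1)
      power(b=2, k=0)
      -> return 1
    -> return 2
  -> return 4
-> return 8

Final answer: 8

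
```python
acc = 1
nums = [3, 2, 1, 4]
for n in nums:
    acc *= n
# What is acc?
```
Trace:
  acc=1
  acc=3, n=3
  acc=6, n=2
  acc=6, n=1
  acc=24, n=4

Final answer: 24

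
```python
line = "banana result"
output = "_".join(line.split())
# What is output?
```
Trace:
  line='banana result'
  line='banana result', output='banana_result'

Final answer: 'banana_result'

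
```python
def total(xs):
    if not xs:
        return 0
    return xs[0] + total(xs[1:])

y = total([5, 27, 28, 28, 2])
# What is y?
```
Call trace:
total(xs=[5, 27, 28, 28, 2])
  total(xs=[27, 28, 28, 2])
    total(xs=[28, 28, 2])
      total(xs=[28, 2])
        total(xs=[2])
          total(xs=[])
          -> return 0
        -> return 2
      -> return 30
    -> return 58
  -> return 85
-> return 90

Final answer: 90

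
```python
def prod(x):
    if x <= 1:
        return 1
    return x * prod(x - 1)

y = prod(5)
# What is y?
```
Call trace:
prod(x=5)
  prod(x=4)
    prod(x=3)
      prod(x=2)
        prod(x=1)
        -> return 1
      -> return 2
    -> return 6
  -> return 24
-> return 120

Final answer: 120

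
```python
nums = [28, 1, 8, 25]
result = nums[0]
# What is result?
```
Trace:
  nums=[28, 1, 8, 25]
  nums=[28, 1, 8, 25], result=28

Final answer: 28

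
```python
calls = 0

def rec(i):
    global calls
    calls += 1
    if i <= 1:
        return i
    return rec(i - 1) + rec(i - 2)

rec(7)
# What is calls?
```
Call trace (a repeated sub-call is expanded the first time; later identical calls just restate its return value):
rec(i=7)
  rec(i=6)
    rec(i=5)
      rec(i=4)
        rec(i=3)
          rec(i=2)
            rec(i=1)
            -> return 1
            rec(i=0)
            -> return 0
          -> return 1
          rec(i=1)
          -> return 1
        -> return 2
        rec(i=2) -> return 1  (same call as traced above)
      -> return 3
      rec(i=3) -> return 2  (same call as traced above)
    -> return 5
    rec(i=4) -> return 3  (same call as traced above)
  -> return 8
  rec(i=5) -> return 5  (same call as traced above)
-> return 13

calls is incremented once per call, so count the calls in each subtree. Let C(i) = number of calls made by rec(i).
C(0) = C(1) = 1 (base case, no recursion); C(i) = 1 + C(i - 1) + C(i - 2) otherwise.
C(2) = 1 + C(1) + C(0) = 1 + 1 + 1 = 3
C(3) = 1 + C(2) + C(1) = 1 + 3 + 1 = 5
C(4) = 1 + C(3) + C(2) = 1 + 5 + 3 = 9
C(5) = 1 + C(4) + C(3) = 1 + 9 + 5 = 15
C(6) = 1 + C(5) + C(4) = 1 + 15 + 9 = 25
C(7) = 1 + C(6) + C(5) = 1 + 25 + 15 = 41
calls = C(7) = 41

Final answer: 41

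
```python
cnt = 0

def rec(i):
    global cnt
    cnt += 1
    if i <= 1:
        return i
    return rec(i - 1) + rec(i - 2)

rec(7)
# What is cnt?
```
Call trace (a repeated sub-call is expanded the first time; later identical calls just restate its return value):
rec(i=7)
  rec(i=6)
    rec(i=5)
      rec(i=4)
        rec(i=3)
          rec(i=2)
            rec(i=1)
            -> return 1
            rec(i=0)
            -> return 0
          -> return 1
          rec(i=1)
          -> return 1
        -> return 2
        rec(i=2) -> return 1  (same call as traced above)
      -> return 3
      rec(i=3) -> return 2  (same call as traced above)
    -> return 5
    rec(i=4) -> return 3  (same call as traced above)
  -> return 8
  rec(i=5) -> return 5  (same call as traced above)
-> return 13

cnt is incremented once per call, so count the calls in each subtree. Let C(i) = number of calls made by rec(i).
C(0) = C(1) = 1 (base case, no recursion); C(i) = 1 + C(i - 1) + C(i - 2) otherwise.
C(2) = 1 + C(1) + C(0) = 1 + 1 + 1 = 3
C(3) = 1 + C(2) + C(1) = 1 + 3 + 1 = 5
C(4) = 1 + C(3) + C(2) = 1 + 5 + 3 = 9
C(5) = 1 + C(4) + C(3) = 1 + 9 + 5 = 15
C(6) = 1 + C(5) + C(4) = 1 + 15 + 9 = 25
C(7) = 1 + C(6) + C(5) = 1 + 25 + 15 = 41
cnt = C(7) = 41

Final answer: 41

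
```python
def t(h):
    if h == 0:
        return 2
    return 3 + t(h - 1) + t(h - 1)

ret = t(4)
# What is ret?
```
Call trace (a repeated sub-call is expanded the first time; later identical calls just restate its return value):
t(h=4)
  t(h=3)
    t(h=2)
      t(h=1)
        t(h=0)
        -> return 2
        t(h=0)
        -> return 2
      -> return 7
      t(h=1) -> return 7  (same call as traced above)
    -> return 17
    t(h=2) -> return 17  (same call as traced above)
  -> return 37
  t(h=3) -> return 37  (same call as traced above)
-> return 77

Final answer: 77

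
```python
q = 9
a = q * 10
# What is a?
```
Trace:
  q=9
  q=9, a=90

Final answer: 90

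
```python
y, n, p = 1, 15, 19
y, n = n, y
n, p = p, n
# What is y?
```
Trace:
  y=1, n=15, p=19
  y=15, n=1, p=19
  y=15, n=19, p=1

Final answer: 15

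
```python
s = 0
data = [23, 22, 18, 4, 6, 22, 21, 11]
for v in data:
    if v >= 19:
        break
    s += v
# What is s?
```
Trace:
  s=0
  s=0, v=23

Final answer: 0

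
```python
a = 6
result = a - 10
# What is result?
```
Trace:
  a=6
  a=6, result=-4

Final answer: -4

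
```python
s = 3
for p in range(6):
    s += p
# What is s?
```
Trace:
  s=3
  s=3, p=0
  s=4, p=1
  s=6, p=2
  s=9, p=3
  s=13, p=4
  s=18, p=5

Final answer: 18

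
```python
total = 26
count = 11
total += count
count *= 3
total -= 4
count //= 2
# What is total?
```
Trace:
  total=26
  total=26, count=11
  total=37, count=11
  total=37, count=33
  total=33, count=33
  total=33, count=16

Final answer: 33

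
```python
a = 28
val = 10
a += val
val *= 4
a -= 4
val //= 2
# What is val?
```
Trace:
  a=28
  a=28, val=10
  a=38, val=10
  a=38, val=40
  a=34, val=40
  a=34, val=20

Final answer: 20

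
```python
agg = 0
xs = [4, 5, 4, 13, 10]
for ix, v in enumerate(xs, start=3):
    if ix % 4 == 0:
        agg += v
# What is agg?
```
Trace:
  agg=0
  agg=0, ix=3, v=4
  agg=5, ix=4, v=5
  agg=5, ix=5, v=4
  agg=5, ix=6, v=13
  agg=5, ix=7, v=10

Final answer: 5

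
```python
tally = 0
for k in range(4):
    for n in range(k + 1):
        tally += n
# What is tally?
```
Trace:
  tally=0
  tally=0, k=0, n=0
  tally=0, k=1, n=0
  tally=1, k=1, n=1
  tally=1, k=2, n=0
  tally=2, k=2, n=1
  tally=4, k=2, n=2
  tally=4, k=3, n=0
  tally=5, k=3, n=1
  tally=7, k=3, n=2
  tally=10, k=3, n=3

Final answer: 10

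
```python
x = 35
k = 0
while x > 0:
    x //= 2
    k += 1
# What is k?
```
Trace:
  x=35
  x=35, k=0
  x=17, k=1
  x=8, k=2
  x=4, k=3
  x=2, k=4
  x=1, k=5
  x=0, k=6

Final answer: 6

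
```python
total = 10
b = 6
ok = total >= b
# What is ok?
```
Trace:
  total=10
  total=10, b=6
  total=10, b=6, ok=True

Final answer: True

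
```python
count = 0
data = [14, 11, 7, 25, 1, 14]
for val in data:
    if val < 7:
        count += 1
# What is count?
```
Trace:
  count=0
  count=0, val=14
  count=0, val=11
  count=0, val=7
  count=0, val=25
  count=1, val=1
  count=1, val=14

Final answer: 1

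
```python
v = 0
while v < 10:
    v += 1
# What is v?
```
Trace:
  v=0
  v=1
  v=2
  v=3
  v=4
  v=5
  v=6
  v=7
  v=8
  v=9
  v=10

Final answer: 10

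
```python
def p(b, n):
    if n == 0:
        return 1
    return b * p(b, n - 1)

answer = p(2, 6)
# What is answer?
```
Call trace:
p(b=2, n=6)
  p(b=2, n=5)
    p(b=2, n=4)
      p(b=2, n=3)
        p(b=2, n=2)
          p(b=2, n=1)
            p(b=2, n=0)
            -> return 1
          -> return 2
        -> return 4
      -> return 8
    -> return 16
  -> return 32
-> return 64

Final answer: 64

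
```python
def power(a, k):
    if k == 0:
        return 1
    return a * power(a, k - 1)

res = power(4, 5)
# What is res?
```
Call trace:
power(a=4, k=5)
  power(a=4, k=4)
    power(a=4, k=3)
      power(a=4, k=2)
        power(a=4, k=1)
          power(a=4, k=0)
          -> return 1
        -> return 4
      -> return 16
    -> return 64
  -> return 256
-> return 1024

Final answer: 1024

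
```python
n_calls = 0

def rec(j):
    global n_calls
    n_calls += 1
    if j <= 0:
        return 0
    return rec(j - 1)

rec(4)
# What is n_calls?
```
Call trace:
rec(j=4)
  rec(j=3)
    rec(j=2)
      rec(j=1)
        rec(j=0)
        -> return 0
      -> return 0
    -> return 0
  -> return 0
-> return 0

n_calls is incremented once per call. rec is entered once for each j = 4, 3, 2, 1, 0 (the j <= 0 call returns without recursing), i.e. 4 + 1 calls.
n_calls = 5

Final answer: 5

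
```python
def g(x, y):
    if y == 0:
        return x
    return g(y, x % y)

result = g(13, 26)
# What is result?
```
Call trace:
g(x=13, y=26)
  g(x=26, y=13)
    g(x=13, y=0)
    -> return 13
  -> return 13
-> return 13

Final answer: 13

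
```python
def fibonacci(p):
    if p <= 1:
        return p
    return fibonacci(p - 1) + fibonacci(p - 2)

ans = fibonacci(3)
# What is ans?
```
Call trace:
fibonacci(p=3)
  fibonacci(p=2)
    fibonacci(p=1)
    -> return 1
    fibonacci(p=0)
    -> return 0
  -> return 1
  fibonacci(p=1)
  -> return 1
-> return 2

Final answer: 2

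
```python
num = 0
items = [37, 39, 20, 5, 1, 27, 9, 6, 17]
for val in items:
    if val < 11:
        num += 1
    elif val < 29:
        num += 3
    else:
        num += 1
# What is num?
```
Trace:
  num=0
  num=1, val=37
  num=2, val=39
  num=5, val=20
  num=6, val=5
  num=7, val=1
  num=10, val=27
  num=11, val=9
  num=12, val=6
  num=15, val=17

Final answer: 15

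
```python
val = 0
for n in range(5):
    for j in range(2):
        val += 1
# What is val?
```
Trace:
  val=0
  val=1, n=0, j=0
  val=2, n=0, j=1
  val=3, n=1, j=0
  val=4, n=1, j=1
  val=5, n=2, j=0
  val=6, n=2, j=1
  val=7, n=3, j=0
  val=8, n=3, j=1
  val=9, n=4, j=0
  val=10, n=4, j=1

Final answer: 10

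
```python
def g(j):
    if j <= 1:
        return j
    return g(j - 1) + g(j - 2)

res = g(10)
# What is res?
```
Call trace (a repeated sub-call is expanded the first time; later identical calls just restate its return value):
g(j=10)
  g(j=9)
    g(j=8)
      g(j=7)
        g(j=6)
          g(j=5)
            g(j=4)
              g(j=3)
                g(j=2)
                  g(j=1)
                  -> return 1
                  g(j=0)
                  -> return 0
                -> return 1
                g(j=1)
                -> return 1
              -> return 2
              g(j=2) -> return 1  (same call as traced above)
            -> return 3
            g(j=3) -> return 2  (same call as traced above)
          -> return 5
          g(j=4) -> return 3  (same call as traced above)
        -> return 8
        g(j=5) -> return 5  (same call as traced above)
      -> return 13
      g(j=6) -> return 8  (same call as traced above)
    -> return 21
    g(j=7) -> return 13  (same call as traced above)
  -> return 34
  g(j=8) -> return 21  (same call as traced above)
-> return 55

Final answer: 55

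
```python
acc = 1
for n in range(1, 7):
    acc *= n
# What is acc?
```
Trace:
  acc=1
  acc=1, n=1
  acc=2, n=2
  acc=6, n=3
  acc=24, n=4
  acc=120, n=5
  acc=720, n=6

Final answer: 720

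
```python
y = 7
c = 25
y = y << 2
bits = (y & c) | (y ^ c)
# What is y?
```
Trace:
  y=7
  y=7, c=25
  y=28, c=25
  y=28, c=25, bits=29

Final answer: 28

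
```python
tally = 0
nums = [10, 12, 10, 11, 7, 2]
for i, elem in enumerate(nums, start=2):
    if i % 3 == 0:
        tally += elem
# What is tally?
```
Trace:
  tally=0
  tally=0, i=2, elem=10
  tally=12, i=3, elem=12
  tally=12, i=4, elem=10
  tally=12, i=5, elem=11
  tally=19, i=6, elem=7
  tally=19, i=7, elem=2

Final answer: 19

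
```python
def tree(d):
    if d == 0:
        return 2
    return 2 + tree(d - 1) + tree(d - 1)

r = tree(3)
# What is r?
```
Call trace (a repeated sub-call is expanded the first time; later identical calls just restate its return value):
tree(d=3)
  tree(d=2)
    tree(d=1)
      tree(d=0)
      -> return 2
      tree(d=0)
      -> return 2
    -> return 6
    tree(d=1) -> return 6  (same call as traced above)
  -> return 14
  tree(d=2) -> return 14  (same call as traced above)
-> return 30

Final answer: 30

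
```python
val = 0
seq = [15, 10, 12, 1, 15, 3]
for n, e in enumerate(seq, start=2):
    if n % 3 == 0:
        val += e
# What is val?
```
Trace:
  val=0
  val=0, n=2, e=15
  val=10, n=3, e=10
  val=10, n=4, e=12
  val=10, n=5, e=1
  val=25, n=6, e=15
  val=25, n=7, e=3

Final answer: 25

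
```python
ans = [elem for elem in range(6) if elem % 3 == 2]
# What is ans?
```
Trace:
  elem=0
  elem=1
  elem=2
  elem=3
  elem=4
  elem=5
  ans=[2, 5]

Final answer: [2, 5]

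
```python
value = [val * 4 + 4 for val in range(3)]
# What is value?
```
Trace:
  val=0
  val=1
  val=2
  value=[4, 8, 12]

Final answer: [4, 8, 12]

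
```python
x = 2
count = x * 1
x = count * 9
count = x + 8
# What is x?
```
Trace:
  x=2
  x=2, count=2
  x=18, count=2
  x=18, count=26

Final answer: 18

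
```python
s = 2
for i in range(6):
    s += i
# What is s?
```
Trace:
  s=2
  s=2, i=0
  s=3, i=1
  s=5, i=2
  s=8, i=3
  s=12, i=4
  s=17, i=5

Final answer: 17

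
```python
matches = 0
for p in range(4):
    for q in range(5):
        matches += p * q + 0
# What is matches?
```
Trace:
  matches=0
  matches=0, p=0, q=0
  matches=0, p=0, q=1
  matches=0, p=0, q=2
  matches=0, p=0, q=3
  matches=0, p=0, q=4
  matches=0, p=1, q=0
  matches=1, p=1, q=1
  matches=3, p=1, q=2
  matches=6, p=1, q=3
  matches=10, p=1, q=4
  matches=10, p=2, q=0
  matches=12, p=2, q=1
  matches=16, p=2, q=2
  matches=22, p=2, q=3
  matches=30, p=2, q=4
  matches=30, p=3, q=0
  matches=33, p=3, q=1
  matches=39, p=3, q=2
  matches=48, p=3, q=3
  matches=60, p=3, q=4

Final answer: 60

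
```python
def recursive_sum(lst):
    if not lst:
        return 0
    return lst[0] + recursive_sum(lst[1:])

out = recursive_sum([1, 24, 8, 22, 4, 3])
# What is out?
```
Call trace:
recursive_sum(lst=[1, 24, 8, 22, 4, 3])
  recursive_sum(lst=[24, 8, 22, 4, 3])
    recursive_sum(lst=[8, 22, 4, 3])
      recursive_sum(lst=[22, 4, 3])
        recursive_sum(lst=[4, 3])
          recursive_sum(lst=[3])
            recursive_sum(lst=[])
            -> return 0
          -> return 3
        -> return 7
      -> return 29
    -> return 37
  -> return 61
-> return 62

Final answer: 62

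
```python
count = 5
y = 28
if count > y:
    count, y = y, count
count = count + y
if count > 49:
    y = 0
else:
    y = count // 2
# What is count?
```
Trace:
  count=5
  count=5, y=28
  count=5, y=28
  count=33, y=28
  count=33, y=16

Final answer: 33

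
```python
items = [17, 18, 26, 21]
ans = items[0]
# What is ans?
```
Trace:
  items=[17, 18, 26, 21]
  items=[17, 18, 26, 21], ans=17

Final answer: 17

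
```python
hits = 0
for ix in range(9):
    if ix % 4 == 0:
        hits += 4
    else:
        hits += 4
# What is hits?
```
Trace:
  hits=0
  hits=4, ix=0
  hits=8, ix=1
  hits=12, ix=2
  hits=16, ix=3
  hits=20, ix=4
  hits=24, ix=5
  hits=28, ix=6
  hits=32, ix=7
  hits=36, ix=8

Final answer: 36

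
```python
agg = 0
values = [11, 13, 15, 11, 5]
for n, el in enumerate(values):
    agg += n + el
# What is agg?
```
Trace:
  agg=0
  agg=11, n=0, el=11
  agg=25, n=1, el=13
  agg=42, n=2, el=15
  agg=56, n=3, el=11
  agg=65, n=4, el=5

Final answer: 65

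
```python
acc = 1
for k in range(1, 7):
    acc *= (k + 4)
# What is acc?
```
Trace:
  acc=1
  acc=5, k=1
  acc=30, k=2
  acc=210, k=3
  acc=1680, k=4
  acc=15120, k=5
  acc=151200, k=6

Final answer: 151200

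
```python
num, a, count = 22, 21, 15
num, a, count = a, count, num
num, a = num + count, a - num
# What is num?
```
Trace:
  num=22, a=21, count=15
  num=21, a=15, count=22
  num=43, a=-6, count=22

Final answer: 43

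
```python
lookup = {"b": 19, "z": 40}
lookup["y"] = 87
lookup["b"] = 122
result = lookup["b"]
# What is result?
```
Trace:
  lookup={'b': 19, 'z': 40}
  lookup={'b': 19, 'z': 40, 'y': 87}
  lookup={'b': 122, 'z': 40, 'y': 87}
  lookup={'b': 122, 'z': 40, 'y': 87}, result=122

Final answer: 122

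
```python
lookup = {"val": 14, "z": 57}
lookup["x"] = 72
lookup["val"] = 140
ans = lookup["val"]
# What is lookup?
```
Trace:
  lookup={'val': 14, 'z': 57}
  lookup={'val': 14, 'z': 57, 'x': 72}
  lookup={'val': 140, 'z': 57, 'x': 72}
  lookup={'val': 140, 'z': 57, 'x': 72}, ans=140

Final answer: {'val': 140, 'z': 57, 'x': 72}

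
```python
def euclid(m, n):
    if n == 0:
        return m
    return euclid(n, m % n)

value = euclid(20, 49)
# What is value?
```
Call trace:
euclid(m=20, n=49)
  euclid(m=49, n=20)
    euclid(m=20, n=9)
      euclid(m=9, n=2)
        euclid(m=2, n=1)
          euclid(m=1, n=0)
          -> return 1
        -> return 1
      -> return 1
    -> return 1
  -> return 1
-> return 1

Final answer: 1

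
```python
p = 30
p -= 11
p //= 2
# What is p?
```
Trace:
  p=30
  p=19
  p=9

Final answer: 9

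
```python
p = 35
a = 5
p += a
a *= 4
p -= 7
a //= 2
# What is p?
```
Trace:
  p=35
  p=35, a=5
  p=40, a=5
  p=40, a=20
  p=33, a=20
  p=33, a=10

Final answer: 33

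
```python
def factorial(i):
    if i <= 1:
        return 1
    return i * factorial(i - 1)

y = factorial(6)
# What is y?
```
Call trace:
factorial(i=6)
  factorial(i=5)
    factorial(i=4)
      factorial(i=3)
        factorial(i=2)
          factorial(i=1)
          -> return 1
        -> return 2
      -> return 6
    -> return 24
  -> return 120
-> return 720

Final answer: 720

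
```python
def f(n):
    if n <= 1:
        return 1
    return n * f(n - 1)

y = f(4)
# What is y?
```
Call trace:
f(n=4)
  f(n=3)
    f(n=2)
      f(n=1)
      -> return 1
    -> return 2
  -> return 6
-> return 24

Final answer: 24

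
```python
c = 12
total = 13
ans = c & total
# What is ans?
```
Trace:
  c=12
  c=12, total=13
  c=12, total=13, ans=12

Final answer: 12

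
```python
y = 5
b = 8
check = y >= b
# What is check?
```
Trace:
  y=5
  y=5, b=8
  y=5, b=8, check=False

Final answer: False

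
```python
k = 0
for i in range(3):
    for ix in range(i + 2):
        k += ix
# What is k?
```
Trace:
  k=0
  k=0, i=0, ix=0
  k=1, i=0, ix=1
  k=1, i=1, ix=0
  k=2, i=1, ix=1
  k=4, i=1, ix=2
  k=4, i=2, ix=0
  k=5, i=2, ix=1
  k=7, i=2, ix=2
  k=10, i=2, ix=3

Final answer: 10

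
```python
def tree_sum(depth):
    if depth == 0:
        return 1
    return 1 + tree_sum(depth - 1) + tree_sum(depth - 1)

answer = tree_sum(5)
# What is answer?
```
Call trace (a repeated sub-call is expanded the first time; later identical calls just restate its return value):
tree_sum(depth=5)
  tree_sum(depth=4)
    tree_sum(depth=3)
      tree_sum(depth=2)
        tree_sum(depth=1)
          tree_sum(depth=0)
          -> return 1
          tree_sum(depth=0)
          -> return 1
        -> return 3
        tree_sum(depth=1) -> return 3  (same call as traced above)
      -> return 7
      tree_sum(depth=2) -> return 7  (same call as traced above)
    -> return 15
    tree_sum(depth=3) -> return 15  (same call as traced above)
  -> return 31
  tree_sum(depth=4) -> return 31  (same call as traced above)
-> return 63

Final answer: 63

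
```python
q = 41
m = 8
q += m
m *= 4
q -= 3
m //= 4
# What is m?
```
Trace:
  q=41
  q=41, m=8
  q=49, m=8
  q=49, m=32
  q=46, m=32
  q=46, m=8

Final answer: 8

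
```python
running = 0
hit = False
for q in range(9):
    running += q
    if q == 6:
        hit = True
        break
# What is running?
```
Trace:
  running=0
  running=0, hit=False
  running=0, hit=False, q=0
  running=1, hit=False, q=1
  running=3, hit=False, q=2
  running=6, hit=False, q=3
  running=10, hit=False, q=4
  running=15, hit=False, q=5
  running=21, hit=True, q=6

Final answer: 21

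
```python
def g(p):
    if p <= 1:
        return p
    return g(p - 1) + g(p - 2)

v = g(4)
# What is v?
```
Call trace (a repeated sub-call is expanded the first time; later identical calls just restate its return value):
g(p=4)
  g(p=3)
    g(p=2)
      g(p=1)
      -> return 1
      g(p=0)
      -> return 0
    -> return 1
    g(p=1)
    -> return 1
  -> return 2
  g(p=2) -> return 1  (same call as traced above)
-> return 3

Final answer: 3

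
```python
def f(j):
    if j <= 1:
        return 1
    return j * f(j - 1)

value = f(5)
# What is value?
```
Call trace:
f(j=5)
  f(j=4)
    f(j=3)
      f(j=2)
        f(j=1)
        -> return 1
      -> return 2
    -> return 6
  -> return 24
-> return 120

Final answer: 120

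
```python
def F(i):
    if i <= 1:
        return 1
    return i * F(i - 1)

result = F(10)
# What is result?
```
Call trace:
F(i=10)
  F(i=9)
    F(i=8)
      F(i=7)
        F(i=6)
          F(i=5)
            F(i=4)
              F(i=3)
                F(i=2)
                  F(i=1)
                  -> return 1
                -> return 2
              -> return 6
            -> return 24
          -> return 120
        -> return 720
      -> return 5040
    -> return 40320
  -> return 362880
-> return 3628800

Final answer: 3628800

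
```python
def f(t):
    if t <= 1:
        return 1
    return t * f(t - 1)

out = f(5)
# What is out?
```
Call trace:
f(t=5)
  f(t=4)
    f(t=3)
      f(t=2)
        f(t=1)
        -> return 1
      -> return 2
    -> return 6
  -> return 24
-> return 120

Final answer: 120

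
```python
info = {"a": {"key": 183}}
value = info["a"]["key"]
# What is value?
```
Trace:
  info={'a': {'key': 183}}
  info={'a': {'key': 183}}, value=183

Final answer: 183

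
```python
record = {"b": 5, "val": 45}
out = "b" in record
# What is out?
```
Trace:
  record={'b': 5, 'val': 45}
  record={'b': 5, 'val': 45}, out=True

Final answer: True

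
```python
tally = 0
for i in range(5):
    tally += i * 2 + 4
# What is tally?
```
Trace:
  tally=0
  tally=4, i=0
  tally=10, i=1
  tally=18, i=2
  tally=28, i=3
  tally=40, i=4

Final answer: 40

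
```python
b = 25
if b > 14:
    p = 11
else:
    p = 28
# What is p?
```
Trace:
  b=25
  b=25, p=11

Final answer: 11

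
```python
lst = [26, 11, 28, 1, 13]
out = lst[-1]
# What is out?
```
Trace:
  lst=[26, 11, 28, 1, 13]
  lst=[26, 11, 28, 1, 13], out=13

Final answer: 13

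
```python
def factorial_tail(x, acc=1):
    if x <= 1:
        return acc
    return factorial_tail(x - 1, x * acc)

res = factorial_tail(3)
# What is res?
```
Call trace:
factorial_tail(x=3, acc=1)
  factorial_tail(x=2, acc=3)
    factorial_tail(x=1, acc=6)
    -> return 6
  -> return 6
-> return 6

Final answer: 6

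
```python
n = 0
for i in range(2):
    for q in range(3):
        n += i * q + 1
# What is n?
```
Trace:
  n=0
  n=1, i=0, q=0
  n=2, i=0, q=1
  n=3, i=0, q=2
  n=4, i=1, q=0
  n=6, i=1, q=1
  n=9, i=1, q=2

Final answer: 9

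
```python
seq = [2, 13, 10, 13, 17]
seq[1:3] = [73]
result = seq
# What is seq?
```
Trace:
  seq=[2, 13, 10, 13, 17]
  seq=[2, 73, 13, 17]
  seq=[2, 73, 13, 17], result=[2, 73, 13, 17]

Final answer: [2, 73, 13, 17]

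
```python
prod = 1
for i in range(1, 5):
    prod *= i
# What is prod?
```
Trace:
  prod=1
  prod=1, i=1
  prod=2, i=2
  prod=6, i=3
  prod=24, i=4

Final answer: 24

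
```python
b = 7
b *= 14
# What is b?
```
Trace:
  b=7
  b=98

Final answer: 98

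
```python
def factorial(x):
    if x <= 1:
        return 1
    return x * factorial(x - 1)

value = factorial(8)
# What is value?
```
Call trace:
factorial(x=8)
  factorial(x=7)
    factorial(x=6)
      factorial(x=5)
        factorial(x=4)
          factorial(x=3)
            factorial(x=2)
              factorial(x=1)
              -> return 1
            -> return 2
          -> return 6
        -> return 24
      -> return 120
    -> return 720
  -> return 5040
-> return 40320

Final answer: 40320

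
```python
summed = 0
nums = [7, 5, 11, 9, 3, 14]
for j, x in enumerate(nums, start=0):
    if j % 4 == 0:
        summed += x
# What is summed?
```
Trace:
  summed=0
  summed=7, j=0, x=7
  summed=7, j=1, x=5
  summed=7, j=2, x=11
  summed=7, j=3, x=9
  summed=10, j=4, x=3
  summed=10, j=5, x=14

Final answer: 10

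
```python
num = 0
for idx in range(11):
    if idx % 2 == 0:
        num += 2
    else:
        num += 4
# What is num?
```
Trace:
  num=0
  num=2, idx=0
  num=6, idx=1
  num=8, idx=2
  num=12, idx=3
  num=14, idx=4
  num=18, idx=5
  num=20, idx=6
  num=24, idx=7
  num=26, idx=8
  num=30, idx=9
  num=32, idx=10

Final answer: 32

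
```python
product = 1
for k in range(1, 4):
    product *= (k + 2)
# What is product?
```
Trace:
  product=1
  product=3, k=1
  product=12, k=2
  product=60, k=3

Final answer: 60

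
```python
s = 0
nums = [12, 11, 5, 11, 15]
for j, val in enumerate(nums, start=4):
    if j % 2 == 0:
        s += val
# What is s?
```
Trace:
  s=0
  s=12, j=4, val=12
  s=12, j=5, val=11
  s=17, j=6, val=5
  s=17, j=7, val=11
  s=32, j=8, val=15

Final answer: 32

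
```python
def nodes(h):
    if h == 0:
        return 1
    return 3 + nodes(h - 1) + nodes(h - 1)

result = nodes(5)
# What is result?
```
Call trace (a repeated sub-call is expanded the first time; later identical calls just restate its return value):
nodes(h=5)
  nodes(h=4)
    nodes(h=3)
      nodes(h=2)
        nodes(h=1)
          nodes(h=0)
          -> return 1
          nodes(h=0)
          -> return 1
        -> return 5
        nodes(h=1) -> return 5  (same call as traced above)
      -> return 13
      nodes(h=2) -> return 13  (same call as traced above)
    -> return 29
    nodes(h=3) -> return 29  (same call as traced above)
  -> return 61
  nodes(h=4) -> return 61  (same call as traced above)
-> return 125

Final answer: 125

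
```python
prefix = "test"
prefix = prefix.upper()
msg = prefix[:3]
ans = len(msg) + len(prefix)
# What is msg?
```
Trace:
  prefix='test'
  prefix='TEST'
  prefix='TEST', msg='TES'
  prefix='TEST', msg='TES', ans=7

Final answer: 'TES'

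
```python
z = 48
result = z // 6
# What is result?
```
Trace:
  z=48
  z=48, result=8

Final answer: 8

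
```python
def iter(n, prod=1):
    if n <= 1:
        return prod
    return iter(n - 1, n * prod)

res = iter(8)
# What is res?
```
Call trace:
iter(n=8, prod=1)
  iter(n=7, prod=8)
    iter(n=6, prod=56)
      iter(n=5, prod=336)
        iter(n=4, prod=1680)
          iter(n=3, prod=6720)
            iter(n=2, prod=20160)
              iter(n=1, prod=40320)
              -> return 40320
            -> return 40320
          -> return 40320
        -> return 40320
      -> return 40320
    -> return 40320
  -> return 40320
-> return 40320

Final answer: 40320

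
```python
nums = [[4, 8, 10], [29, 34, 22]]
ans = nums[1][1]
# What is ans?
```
Trace:
  nums=[[4, 8, 10], [29, 34, 22]]
  nums=[[4, 8, 10], [29, 34, 22]], ans=34

Final answer: 34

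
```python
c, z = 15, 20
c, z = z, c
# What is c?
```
Trace:
  c=15, z=20
  c=20, z=15

Final answer: 20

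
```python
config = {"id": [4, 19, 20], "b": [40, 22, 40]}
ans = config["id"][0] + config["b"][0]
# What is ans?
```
Trace:
  config={'id': [4, 19, 20], 'b': [40, 22, 40]}
  config={'id': [4, 19, 20], 'b': [40, 22, 40]}, ans=44

Final answer: 44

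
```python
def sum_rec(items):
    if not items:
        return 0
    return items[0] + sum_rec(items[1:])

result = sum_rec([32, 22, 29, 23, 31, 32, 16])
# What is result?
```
Call trace:
sum_rec(items=[32, 22, 29, 23, 31, 32, 16])
  sum_rec(items=[22, 29, 23, 31, 32, 16])
    sum_rec(items=[29, 23, 31, 32, 16])
      sum_rec(items=[23, 31, 32, 16])
        sum_rec(items=[31, 32, 16])
          sum_rec(items=[32, 16])
            sum_rec(items=[16])
              sum_rec(items=[])
              -> return 0
            -> return 16
          -> return 48
        -> return 79
      -> return 102
    -> return 131
  -> return 153
-> return 185

Final answer: 185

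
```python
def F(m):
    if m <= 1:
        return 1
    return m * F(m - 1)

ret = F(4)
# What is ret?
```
Call trace:
F(m=4)
  F(m=3)
    F(m=2)
      F(m=1)
      -> return 1
    -> return 2
  -> return 6
-> return 24

Final answer: 24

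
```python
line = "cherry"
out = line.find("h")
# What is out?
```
Trace:
  line='cherry'
  line='cherry', out=1

Final answer: 1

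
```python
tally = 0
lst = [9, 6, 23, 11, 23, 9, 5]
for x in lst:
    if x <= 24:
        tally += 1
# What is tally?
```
Trace:
  tally=0
  tally=1, x=9
  tally=2, x=6
  tally=3, x=23
  tally=4, x=11
  tally=5, x=23
  tally=6, x=9
  tally=7, x=5

Final answer: 7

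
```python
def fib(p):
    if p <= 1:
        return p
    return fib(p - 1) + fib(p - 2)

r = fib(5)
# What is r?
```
Call trace (a repeated sub-call is expanded the first time; later identical calls just restate its return value):
fib(p=5)
  fib(p=4)
    fib(p=3)
      fib(p=2)
        fib(p=1)
        -> return 1
        fib(p=0)
        -> return 0
      -> return 1
      fib(p=1)
      -> return 1
    -> return 2
    fib(p=2) -> return 1  (same call as traced above)
  -> return 3
  fib(p=3) -> return 2  (same call as traced above)
-> return 5

Final answer: 5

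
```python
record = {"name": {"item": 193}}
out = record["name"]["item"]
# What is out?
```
Trace:
  record={'name': {'item': 193}}
  record={'name': {'item': 193}}, out=193

Final answer: 193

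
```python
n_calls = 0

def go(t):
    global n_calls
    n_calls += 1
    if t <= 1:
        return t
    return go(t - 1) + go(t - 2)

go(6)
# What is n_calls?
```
Call trace (a repeated sub-call is expanded the first time; later identical calls just restate its return value):
go(t=6)
  go(t=5)
    go(t=4)
      go(t=3)
        go(t=2)
          go(t=1)
          -> return 1
          go(t=0)
          -> return 0
        -> return 1
        go(t=1)
        -> return 1
      -> return 2
      go(t=2) -> return 1  (same call as traced above)
    -> return 3
    go(t=3) -> return 2  (same call as traced above)
  -> return 5
  go(t=4) -> return 3  (same call as traced above)
-> return 8

n_calls is incremented once per call, so count the calls in each subtree. Let C(t) = number of calls made by go(t).
C(0) = C(1) = 1 (base case, no recursion); C(t) = 1 + C(t - 1) + C(t - 2) otherwise.
C(2) = 1 + C(1) + C(0) = 1 + 1 + 1 = 3
C(3) = 1 + C(2) + C(1) = 1 + 3 + 1 = 5
C(4) = 1 + C(3) + C(2) = 1 + 5 + 3 = 9
C(5) = 1 + C(4) + C(3) = 1 + 9 + 5 = 15
C(6) = 1 + C(5) + C(4) = 1 + 15 + 9 = 25
n_calls = C(6) = 25

Final answer: 25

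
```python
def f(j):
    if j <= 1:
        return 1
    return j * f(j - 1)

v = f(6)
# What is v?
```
Call trace:
f(j=6)
  f(j=5)
    f(j=4)
      f(j=3)
        f(j=2)
          f(j=1)
          -> return 1
        -> return 2
      -> return 6
    -> return 24
  -> return 120
-> return 720

Final answer: 720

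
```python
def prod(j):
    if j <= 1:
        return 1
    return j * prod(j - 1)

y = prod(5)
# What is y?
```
Call trace:
prod(j=5)
  prod(j=4)
    prod(j=3)
      prod(j=2)
        prod(j=1)
        -> return 1
      -> return 2
    -> return 6
  -> return 24
-> return 120

Final answer: 120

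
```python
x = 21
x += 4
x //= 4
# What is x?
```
Trace:
  x=21
  x=25
  x=6

Final answer: 6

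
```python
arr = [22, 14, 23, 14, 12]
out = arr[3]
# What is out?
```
Trace:
  arr=[22, 14, 23, 14, 12]
  arr=[22, 14, 23, 14, 12], out=14

Final answer: 14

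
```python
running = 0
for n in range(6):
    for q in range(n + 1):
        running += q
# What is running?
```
Trace:
  running=0
  running=0, n=0, q=0
  running=0, n=1, q=0
  running=1, n=1, q=1
  running=1, n=2, q=0
  running=2, n=2, q=1
  running=4, n=2, q=2
  running=4, n=3, q=0
  running=5, n=3, q=1
  running=7, n=3, q=2
  running=10, n=3, q=3
  running=10, n=4, q=0
  running=11, n=4, q=1
  running=13, n=4, q=2
  running=16, n=4, q=3
  running=20, n=4, q=4
  running=20, n=5, q=0
  running=21, n=5, q=1
  running=23, n=5, q=2
  running=26, n=5, q=3
  running=30, n=5, q=4
  running=35, n=5, q=5

Final answer: 35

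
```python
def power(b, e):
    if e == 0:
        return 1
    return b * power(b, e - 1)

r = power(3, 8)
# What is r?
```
Call trace:
power(b=3, e=8)
  power(b=3, e=7)
    power(b=3, e=6)
      power(b=3, e=5)
        power(b=3, e=4)
          power(b=3, e=3)
            power(b=3, e=2)
              power(b=3, e=1)
                power(b=3, e=0)
                -> return 1
              -> return 3
            -> return 9
          -> return 27
        -> return 81
      -> return 243
    -> return 729
  -> return 2187
-> return 6561

Final answer: 6561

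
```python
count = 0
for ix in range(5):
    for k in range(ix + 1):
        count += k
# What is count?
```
Trace:
  count=0
  count=0, ix=0, k=0
  count=0, ix=1, k=0
  count=1, ix=1, k=1
  count=1, ix=2, k=0
  count=2, ix=2, k=1
  count=4, ix=2, k=2
  count=4, ix=3, k=0
  count=5, ix=3, k=1
  count=7, ix=3, k=2
  count=10, ix=3, k=3
  count=10, ix=4, k=0
  count=11, ix=4, k=1
  count=13, ix=4, k=2
  count=16, ix=4, k=3
  count=20, ix=4, k=4

Final answer: 20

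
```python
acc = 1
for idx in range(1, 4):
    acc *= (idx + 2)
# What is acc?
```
Trace:
  acc=1
  acc=3, idx=1
  acc=12, idx=2
  acc=60, idx=3

Final answer: 60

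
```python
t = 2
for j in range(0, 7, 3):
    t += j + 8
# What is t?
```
Trace:
  t=2
  t=10, j=0
  t=21, j=3
  t=35, j=6

Final answer: 35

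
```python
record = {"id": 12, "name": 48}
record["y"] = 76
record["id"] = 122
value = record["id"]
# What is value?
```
Trace:
  record={'id': 12, 'name': 48}
  record={'id': 12, 'name': 48, 'y': 76}
  record={'id': 122, 'name': 48, 'y': 76}
  record={'id': 122, 'name': 48, 'y': 76}, value=122

Final answer: 122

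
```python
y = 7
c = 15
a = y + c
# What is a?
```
Trace:
  y=7
  y=7, c=15
  y=7, c=15, a=22

Final answer: 22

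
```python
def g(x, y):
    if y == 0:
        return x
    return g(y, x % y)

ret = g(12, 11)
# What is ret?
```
Call trace:
g(x=12, y=11)
  g(x=11, y=1)
    g(x=1, y=0)
    -> return 1
  -> return 1
-> return 1

Final answer: 1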